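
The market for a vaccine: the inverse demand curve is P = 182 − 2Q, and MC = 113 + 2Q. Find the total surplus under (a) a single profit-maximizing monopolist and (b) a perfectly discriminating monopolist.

A monopolist chooses Q where MR = MC. MR = 182 − 4Q; setting this equal to 113 + 2Q gives Q = 11.5 and P = 159.
CS = ½·(182 − 159)·11.5 = 132.25; PS = (159·11.5 − 113·11.5 − ½·2·11.5²) = 396.75; TS = 529.
Under first-degree price discrimination the firm charges each unit its demand price and produces up to where P = MC, i.e. Q = 17.25. Consumer surplus is zero; producer surplus equals total surplus.
TS = 595.125 (equal to competitive TS).

Monopoly: TS = 529; Perfect PD: TS = 595.125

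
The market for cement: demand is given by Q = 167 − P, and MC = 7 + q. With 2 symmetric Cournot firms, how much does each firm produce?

Inverting demand: P = 167 − Q.
In a 2-firm Cournot equilibrium, symmetry and the first-order condition give q = (167 − 7)/(4) = 40. So Q = 80 and P = 87.

q_i = 40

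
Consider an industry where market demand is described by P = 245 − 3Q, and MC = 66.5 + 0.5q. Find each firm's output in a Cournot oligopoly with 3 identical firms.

With 3 symmetric Cournot firms, each firm's FOC gives 245 − 12q = 66.5 + 0.5q, so q = 14.28, Q = 3·14.28 = 42.84, and P = 116.48.

q_i = 14.28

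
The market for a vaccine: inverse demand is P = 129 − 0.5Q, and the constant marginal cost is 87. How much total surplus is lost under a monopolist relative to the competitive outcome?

Perfect competition: P = MC = 87, so 129 − 0.5Q = 87 and Q = 84.
Monopoly sets MR = MC: 129 − Q = 87 ⇒ Q = 42, P = 129 − 0.5·42 = 108.
DWL is the triangle between Q = 42 and Q = 84: ½·(84 − 42)·(108 − 87) = 441.

DWL = 441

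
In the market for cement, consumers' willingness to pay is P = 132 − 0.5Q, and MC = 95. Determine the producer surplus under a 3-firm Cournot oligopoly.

Cournot with 3 identical firms: the symmetric best-response condition is 132 − 2q = 95. Each firm produces q = 18.5, total output Q = 55.5, price P = 104.25.
PS = (104.25 − 95)·55.5 = 513.375.

PS = 513.375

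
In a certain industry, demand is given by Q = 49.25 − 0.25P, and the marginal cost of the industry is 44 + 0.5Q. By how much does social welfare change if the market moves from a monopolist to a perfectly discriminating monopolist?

Social welfare rises by 576

Inverting demand: P = 197 − 4Q.
The monopolist equates marginal revenue to marginal cost: 197 − 8Q = 44 + 0.5Q, so Q = 18. From demand, P = 125.
CS = ½·(197 − 125)·18 = 648; PS = (125·18 − 44·18 − ½·0.5·18²) = 1377; TS = 2025.
A perfectly discriminating monopolist sells every unit with P(Q) ≥ MC(Q), so output equals the competitive quantity Q = 34. Each buyer pays their reservation price, so CS = 0 and the firm captures all surplus.
TS = 2601 (equal to competitive TS).
Change in social welfare: 2601 − 2025 = 576.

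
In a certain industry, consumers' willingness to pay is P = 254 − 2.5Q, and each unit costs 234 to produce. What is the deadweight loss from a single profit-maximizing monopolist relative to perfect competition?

DWL = 20

Perfect competition: P = MC = 234, so 254 − 2.5Q = 234 and Q = 8.
Monopoly sets MR = MC: 254 − 5Q = 234 ⇒ Q = 4, P = 254 − 2.5·4 = 244.
DWL is the triangle between Q = 4 and Q = 8: ½·(8 − 4)·(244 − 234) = 20.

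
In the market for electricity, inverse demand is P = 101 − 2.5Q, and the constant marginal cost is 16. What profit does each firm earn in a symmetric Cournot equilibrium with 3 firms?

π_i = 180.625

With 3 symmetric Cournot firms, each firm's FOC gives 101 − 10q = 16, so q = 8.5, Q = 3·8.5 = 25.5, and P = 37.25.
Each firm's profit = (37.25 − 16)·8.5 = 180.625.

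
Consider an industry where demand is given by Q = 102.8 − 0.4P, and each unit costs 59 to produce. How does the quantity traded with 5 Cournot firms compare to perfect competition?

Inverting demand: P = 257 − 2.5Q.
Cournot with 5 identical firms: the symmetric best-response condition is 257 − 15q = 59. Each firm produces q = 13.2, total output Q = 66, price P = 92.
Under competition P = MC = 59, so Q = (257 − 59)/2.5 = 79.2.

Cournot: Q = 66; Competition: Q = 79.2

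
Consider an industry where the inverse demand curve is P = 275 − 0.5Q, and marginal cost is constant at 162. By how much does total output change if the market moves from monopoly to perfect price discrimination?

Monopoly sets MR = MC: 275 − Q = 162 ⇒ Q = 113, P = 275 − 0.5·113 = 218.5.
A perfectly discriminating monopolist sells every unit with P(Q) ≥ MC(Q), so output equals the competitive quantity Q = 226. Each buyer pays their reservation price, so CS = 0 and the firm captures all surplus.
Change in total output: 226 − 113 = 113.

Total output rises by 113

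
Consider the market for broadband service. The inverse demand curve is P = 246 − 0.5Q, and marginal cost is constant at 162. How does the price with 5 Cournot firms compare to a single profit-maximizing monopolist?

Cournot: P = 176; Monopoly: P = 204

Cournot with 5 identical firms: the symmetric best-response condition is 246 − 3q = 162. Each firm produces q = 28, total output Q = 140, price P = 176.
Monopoly sets MR = MC: 246 − Q = 162 ⇒ Q = 84, P = 246 − 0.5·84 = 204.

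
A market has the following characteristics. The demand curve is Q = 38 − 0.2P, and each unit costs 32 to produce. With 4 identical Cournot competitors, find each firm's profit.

π_i = 199.712

Inverting demand: P = 190 − 5Q.
Cournot with 4 identical firms: the symmetric best-response condition is 190 − 25q = 32. Each firm produces q = 6.32, total output Q = 25.28, price P = 63.6.
Each firm's profit = (63.6 − 32)·6.32 = 199.712.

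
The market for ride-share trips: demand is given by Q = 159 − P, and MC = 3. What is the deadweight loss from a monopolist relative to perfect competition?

DWL = 3042

Inverting demand: P = 159 − Q.
Perfect competition: P = MC = 3, so 159 − Q = 3 and Q = 156.
Monopoly sets MR = MC: 159 − 2Q = 3 ⇒ Q = 78, P = 159 − 78 = 81.
DWL is the triangle between Q = 78 and Q = 156: ½·(156 − 78)·(81 − 3) = 3042.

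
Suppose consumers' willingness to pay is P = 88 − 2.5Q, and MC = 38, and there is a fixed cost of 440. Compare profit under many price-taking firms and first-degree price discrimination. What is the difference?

π rises by 500

Under competition P = MC = 38, so Q = (88 − 38)/2.5 = 20.
Profit = (38 − 38)·20 − 440 = −440.
With perfect price discrimination, output is the efficient level Q = 20 (where demand meets MC), but every buyer pays their willingness to pay: CS = 0 and PS = total surplus.
PS equals the full surplus area, 500. Profit = 500 − 440 = 60.
Change in profit: 60 − −440 = 500.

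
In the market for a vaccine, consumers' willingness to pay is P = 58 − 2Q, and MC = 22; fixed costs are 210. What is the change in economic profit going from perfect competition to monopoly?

Perfect competition: P = MC = 22, so 58 − 2Q = 22 and Q = 18.
Profit = (22 − 22)·18 − 210 = −210.
A monopolist chooses Q where MR = MC. MR = 58 − 4Q; setting this equal to 22 gives Q = 9 and P = 40.
Profit = (40 − 22)·9 − 210 = −48.
Change in economic profit: −48 − −210 = 162.

Economic profit rises by 162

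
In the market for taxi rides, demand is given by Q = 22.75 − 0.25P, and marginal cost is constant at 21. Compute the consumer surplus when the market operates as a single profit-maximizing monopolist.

CS = 153.125

Inverting demand: P = 91 − 4Q.
The monopolist equates marginal revenue to marginal cost: 91 − 8Q = 21, so Q = 8.75. From demand, P = 56.
CS = ½·(91 − 56)·8.75 = 153.125.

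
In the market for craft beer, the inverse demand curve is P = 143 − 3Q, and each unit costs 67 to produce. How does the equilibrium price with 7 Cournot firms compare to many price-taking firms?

Cournot: P = 76.5; Competition: P = 67

With 7 symmetric Cournot firms, each firm's FOC gives 143 − 24q = 67, so q = 19/6, Q = 7·19/6 = 133/6, and P = 76.5.
Competitive firms price at marginal cost: P = 67, giving Q = 76/3.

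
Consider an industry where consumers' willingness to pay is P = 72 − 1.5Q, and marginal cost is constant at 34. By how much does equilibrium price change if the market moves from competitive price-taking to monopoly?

Competitive firms price at marginal cost: P = 34, giving Q = 76/3.
The monopolist equates marginal revenue to marginal cost: 72 − 3Q = 34, so Q = 38/3. From demand, P = 53.
Change in equilibrium price: 53 − 34 = 19.

Equilibrium price rises by 19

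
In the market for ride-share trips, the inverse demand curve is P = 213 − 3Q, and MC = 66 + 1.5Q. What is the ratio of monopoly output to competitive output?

A monopolist chooses Q where MR = MC. MR = 213 − 6Q; setting this equal to 66 + 1.5Q gives Q = 19.6 and P = 154.2.
Competitive equilibrium sets price equal to marginal cost: 213 − 3Q = 66 + 1.5Q, so Q = 98/3 and P = 115.
Ratio Q_m/Q_c = 19.6/(98/3) = 0.6.

Q_m/Q_c = 0.6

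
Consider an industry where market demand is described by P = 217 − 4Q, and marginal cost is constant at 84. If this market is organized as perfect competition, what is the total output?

Q = 33.25

Under competition P = MC = 84, so Q = (217 − 84)/4 = 33.25.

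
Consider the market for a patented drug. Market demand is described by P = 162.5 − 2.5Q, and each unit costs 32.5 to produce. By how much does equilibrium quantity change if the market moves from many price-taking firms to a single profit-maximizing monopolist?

Q falls by 26

Under competition P = MC = 32.5, so Q = (162.5 − 32.5)/2.5 = 52.
The monopolist equates marginal revenue to marginal cost: 162.5 − 5Q = 32.5, so Q = 26. From demand, P = 97.5.
Change in equilibrium quantity: 26 − 52 = −26.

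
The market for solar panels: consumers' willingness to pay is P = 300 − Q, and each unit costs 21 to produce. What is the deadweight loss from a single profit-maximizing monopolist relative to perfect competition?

Under competition P = MC = 21, so Q = (300 − 21)/1 = 279.
A monopolist chooses Q where MR = MC. MR = 300 − 2Q; setting this equal to 21 gives Q = 139.5 and P = 160.5.
DWL is the triangle between Q = 139.5 and Q = 279: ½·(279 − 139.5)·(160.5 − 21) = 9730.125.

DWL = 9730.125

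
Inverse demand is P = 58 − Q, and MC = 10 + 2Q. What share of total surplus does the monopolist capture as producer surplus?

PS/TS = 0.8

Monopoly sets MR = MC: 58 − 2Q = 10 + 2Q ⇒ Q = 12, P = 58 − 12 = 46.
CS = ½·(58 − 46)·12 = 72.
PS = P·Q − VC(Q) = 46·12 − (10·12 + ½·2·12²) = 288.
Share captured = PS/TS = 288/360 = 0.8.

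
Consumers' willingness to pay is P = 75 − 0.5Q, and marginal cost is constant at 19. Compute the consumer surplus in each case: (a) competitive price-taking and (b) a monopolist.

Competitive firms price at marginal cost: P = 19, giving Q = 112.
CS = ½·(75 − 19)·112 = 3136.
Monopoly sets MR = MC: 75 − Q = 19 ⇒ Q = 56, P = 75 − 0.5·56 = 47.
CS = ½·(75 − 47)·56 = 784.

Competition: CS = 3136; Monopoly: CS = 784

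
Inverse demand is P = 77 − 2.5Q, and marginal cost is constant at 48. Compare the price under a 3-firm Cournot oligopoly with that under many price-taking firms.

Cournot: P = 55.25; Competition: P = 48

Cournot with 3 identical firms: the symmetric best-response condition is 77 − 10q = 48. Each firm produces q = 2.9, total output Q = 8.7, price P = 55.25.
Competitive firms price at marginal cost: P = 48, giving Q = 11.6.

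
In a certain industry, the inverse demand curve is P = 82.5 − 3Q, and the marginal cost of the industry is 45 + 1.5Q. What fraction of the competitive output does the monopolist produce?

Q_m/Q_c = 0.6

Monopoly sets MR = MC: 82.5 − 6Q = 45 + 1.5Q ⇒ Q = 5, P = 82.5 − 3·5 = 67.5.
Under competition P = MC: 82.5 − 3Q = 45 + 1.5Q ⇒ Q = 25/3, P = 57.5.
Ratio Q_m/Q_c = 5/(25/3) = 0.6.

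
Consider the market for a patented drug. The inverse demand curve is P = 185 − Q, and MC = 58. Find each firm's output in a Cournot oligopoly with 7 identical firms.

In a 7-firm Cournot equilibrium, symmetry and the first-order condition give q = (185 − 58)/(8) = 15.875. So Q = 111.125 and P = 73.875.

q_i = 15.875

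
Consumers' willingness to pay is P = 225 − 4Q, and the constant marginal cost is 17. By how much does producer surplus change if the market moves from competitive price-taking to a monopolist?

Under competition P = MC = 17, so Q = (225 − 17)/4 = 52.
PS = (17 − 17)·52 = 0.
Monopoly sets MR = MC: 225 − 8Q = 17 ⇒ Q = 26, P = 225 − 4·26 = 121.
PS = (121 − 17)·26 = 2704.
Change in producer surplus: 2704 − 0 = 2704.

Producer surplus rises by 2704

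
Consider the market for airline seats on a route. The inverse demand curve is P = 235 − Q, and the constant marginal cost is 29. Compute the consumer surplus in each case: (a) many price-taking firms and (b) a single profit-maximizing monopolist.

Perfect competition: P = MC = 29, so 235 − Q = 29 and Q = 206.
CS = ½·(235 − 29)·206 = 21218.
A monopolist chooses Q where MR = MC. MR = 235 − 2Q; setting this equal to 29 gives Q = 103 and P = 132.
CS = ½·(235 − 132)·103 = 5304.5.

Competition: CS = 21218; Monopoly: CS = 5304.5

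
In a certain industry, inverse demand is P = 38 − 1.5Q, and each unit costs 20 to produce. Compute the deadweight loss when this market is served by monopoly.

DWL = 27

Perfect competition: P = MC = 20, so 38 − 1.5Q = 20 and Q = 12.
A monopolist chooses Q where MR = MC. MR = 38 − 3Q; setting this equal to 20 gives Q = 6 and P = 29.
DWL is the triangle between Q = 6 and Q = 12: ½·(12 − 6)·(29 − 20) = 27.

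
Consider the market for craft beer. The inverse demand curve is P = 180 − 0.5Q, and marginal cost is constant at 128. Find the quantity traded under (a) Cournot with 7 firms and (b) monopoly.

Cournot: Q = 91; Monopoly: Q = 52

Cournot with 7 identical firms: the symmetric best-response condition is 180 − 4q = 128. Each firm produces q = 13, total output Q = 91, price P = 134.5.
A monopolist chooses Q where MR = MC. MR = 180 − Q; setting this equal to 128 gives Q = 52 and P = 154.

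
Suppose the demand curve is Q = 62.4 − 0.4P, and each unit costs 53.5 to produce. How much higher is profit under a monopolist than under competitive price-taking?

Profit rises by 1050.625

Inverting demand: P = 156 − 2.5Q.
Perfect competition: P = MC = 53.5, so 156 − 2.5Q = 53.5 and Q = 41.
Profit = (53.5 − 53.5)·41 = 0.
Monopoly sets MR = MC: 156 − 5Q = 53.5 ⇒ Q = 20.5, P = 156 − 2.5·20.5 = 104.75.
Profit = (104.75 − 53.5)·20.5 = 1050.625.
Change in profit: 1050.625 − 0 = 1050.625.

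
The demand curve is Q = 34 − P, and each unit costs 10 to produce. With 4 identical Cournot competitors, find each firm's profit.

Inverting demand: P = 34 − Q.
Cournot with 4 identical firms: the symmetric best-response condition is 34 − 5q = 10. Each firm produces q = 4.8, total output Q = 19.2, price P = 14.8.
Each firm's profit = (14.8 − 10)·4.8 = 23.04.

π_i = 23.04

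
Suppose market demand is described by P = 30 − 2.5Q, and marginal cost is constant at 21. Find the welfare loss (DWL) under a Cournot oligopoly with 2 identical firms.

DWL = 1.8

Perfect competition: P = MC = 21, so 30 − 2.5Q = 21 and Q = 3.6.
In a 2-firm Cournot equilibrium, symmetry and the first-order condition give q = (30 − 21)/(7.5) = 1.2. So Q = 2.4 and P = 24.
DWL is the triangle between Q = 2.4 and Q = 3.6: ½·(3.6 − 2.4)·(24 − 21) = 1.8.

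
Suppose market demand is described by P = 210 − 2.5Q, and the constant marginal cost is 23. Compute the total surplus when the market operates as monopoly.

The monopolist equates marginal revenue to marginal cost: 210 − 5Q = 23, so Q = 37.4. From demand, P = 116.5.
CS = ½·(210 − 116.5)·37.4 = 1748.45; PS = (116.5 − 23)·37.4 = 3496.9; TS = 5245.35.

TS = 5245.35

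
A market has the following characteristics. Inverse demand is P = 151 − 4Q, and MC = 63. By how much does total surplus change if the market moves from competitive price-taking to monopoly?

Under competition P = MC = 63, so Q = (151 − 63)/4 = 22.
CS = ½·(151 − 63)·22 = 968; PS = (63 − 63)·22 = 0; TS = 968.
The monopolist equates marginal revenue to marginal cost: 151 − 8Q = 63, so Q = 11. From demand, P = 107.
CS = ½·(151 − 107)·11 = 242; PS = (107 − 63)·11 = 484; TS = 726.
Change in total surplus: 726 − 968 = −242.

Total surplus falls by 242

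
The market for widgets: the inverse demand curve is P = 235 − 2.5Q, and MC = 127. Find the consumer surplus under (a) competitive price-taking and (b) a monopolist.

Perfect competition: P = MC = 127, so 235 − 2.5Q = 127 and Q = 43.2.
CS = ½·(235 − 127)·43.2 = 2332.8.
The monopolist equates marginal revenue to marginal cost: 235 − 5Q = 127, so Q = 21.6. From demand, P = 181.
CS = ½·(235 − 181)·21.6 = 583.2.

Competition: CS = 2332.8; Monopoly: CS = 583.2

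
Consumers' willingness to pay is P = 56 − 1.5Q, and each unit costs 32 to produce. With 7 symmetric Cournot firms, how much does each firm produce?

Cournot with 7 identical firms: the symmetric best-response condition is 56 − 12q = 32. Each firm produces q = 2, total output Q = 14, price P = 35.

q_i = 2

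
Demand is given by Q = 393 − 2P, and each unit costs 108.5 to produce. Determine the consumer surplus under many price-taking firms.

CS = 7744

Inverting demand: P = 196.5 − 0.5Q.
Perfect competition: P = MC = 108.5, so 196.5 − 0.5Q = 108.5 and Q = 176.
CS = ½·(196.5 − 108.5)·176 = 7744.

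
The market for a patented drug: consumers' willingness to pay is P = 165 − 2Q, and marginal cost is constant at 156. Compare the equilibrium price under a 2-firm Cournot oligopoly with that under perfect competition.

Cournot: P = 159; Competition: P = 156

Cournot with 2 identical firms: the symmetric best-response condition is 165 − 6q = 156. Each firm produces q = 1.5, total output Q = 3, price P = 159.
Competitive firms price at marginal cost: P = 156, giving Q = 4.5.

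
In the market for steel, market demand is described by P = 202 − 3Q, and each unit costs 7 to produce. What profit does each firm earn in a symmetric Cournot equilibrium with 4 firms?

π_i = 507

Cournot with 4 identical firms: the symmetric best-response condition is 202 − 15q = 7. Each firm produces q = 13, total output Q = 52, price P = 46.
Each firm's profit = (46 − 7)·13 = 507.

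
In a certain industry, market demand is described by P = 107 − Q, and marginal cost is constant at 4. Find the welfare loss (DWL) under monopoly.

Under competition P = MC = 4, so Q = (107 − 4)/1 = 103.
The monopolist equates marginal revenue to marginal cost: 107 − 2Q = 4, so Q = 51.5. From demand, P = 55.5.
DWL is the triangle between Q = 51.5 and Q = 103: ½·(103 − 51.5)·(55.5 − 4) = 1326.125.

DWL = 1326.125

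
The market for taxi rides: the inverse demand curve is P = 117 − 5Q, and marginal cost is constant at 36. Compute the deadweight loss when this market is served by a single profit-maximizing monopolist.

DWL = 164.025

Perfect competition: P = MC = 36, so 117 − 5Q = 36 and Q = 16.2.
Monopoly sets MR = MC: 117 − 10Q = 36 ⇒ Q = 8.1, P = 117 − 5·8.1 = 76.5.
DWL is the triangle between Q = 8.1 and Q = 16.2: ½·(16.2 − 8.1)·(76.5 − 36) = 164.025.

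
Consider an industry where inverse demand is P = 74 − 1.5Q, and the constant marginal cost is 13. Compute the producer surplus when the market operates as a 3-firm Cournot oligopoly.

Cournot with 3 identical firms: the symmetric best-response condition is 74 − 6q = 13. Each firm produces q = 61/6, total output Q = 30.5, price P = 28.25.
PS = (28.25 − 13)·30.5 = 465.125.

PS = 465.125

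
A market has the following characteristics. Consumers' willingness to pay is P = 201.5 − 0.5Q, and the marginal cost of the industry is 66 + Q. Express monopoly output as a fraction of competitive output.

The monopolist equates marginal revenue to marginal cost: 201.5 − Q = 66 + Q, so Q = 67.75. From demand, P = 167.625.
Competitive equilibrium sets price equal to marginal cost: 201.5 − 0.5Q = 66 + Q, so Q = 271/3 and P = 469/3.
Ratio Q_m/Q_c = 67.75/(271/3) = 0.75.

Q_m/Q_c = 0.75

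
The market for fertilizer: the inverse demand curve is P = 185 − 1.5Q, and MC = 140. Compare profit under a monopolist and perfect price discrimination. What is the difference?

π rises by 337.5

A monopolist chooses Q where MR = MC. MR = 185 − 3Q; setting this equal to 140 gives Q = 15 and P = 162.5.
Profit = (162.5 − 140)·15 = 337.5.
A perfectly discriminating monopolist sells every unit with P(Q) ≥ MC(Q), so output equals the competitive quantity Q = 30. Each buyer pays their reservation price, so CS = 0 and the firm captures all surplus.
PS equals the full surplus area, 675. Profit = 675 = 675.
Change in profit: 675 − 337.5 = 337.5.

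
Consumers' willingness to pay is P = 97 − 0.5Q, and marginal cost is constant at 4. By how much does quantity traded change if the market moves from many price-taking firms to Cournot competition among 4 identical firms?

Quantity traded falls by 37.2

Under competition P = MC = 4, so Q = (97 − 4)/0.5 = 186.
In a 4-firm Cournot equilibrium, symmetry and the first-order condition give q = (97 − 4)/(2.5) = 37.2. So Q = 148.8 and P = 22.6.
Change in quantity traded: 148.8 − 186 = −37.2.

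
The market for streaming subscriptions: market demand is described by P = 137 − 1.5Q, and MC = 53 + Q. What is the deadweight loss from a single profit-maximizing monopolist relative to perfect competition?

Competitive equilibrium sets price equal to marginal cost: 137 − 1.5Q = 53 + Q, so Q = 33.6 and P = 86.6.
Monopoly sets MR = MC: 137 − 3Q = 53 + Q ⇒ Q = 21, P = 137 − 1.5·21 = 105.5.
CS = ½·(137 − 86.6)·33.6 = 846.72; PS = (86.6·33.6 − 53·33.6 − ½·1·33.6²) = 564.48; TS = 1411.2.
CS = ½·(137 − 105.5)·21 = 330.75; PS = (105.5·21 − 53·21 − ½·1·21²) = 882; TS = 1212.75.
DWL = 1411.2 − 1212.75 = 198.45.

DWL = 198.45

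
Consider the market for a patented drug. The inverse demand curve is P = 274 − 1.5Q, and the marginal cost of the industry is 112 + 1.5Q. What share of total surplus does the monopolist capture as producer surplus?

A monopolist chooses Q where MR = MC. MR = 274 − 3Q; setting this equal to 112 + 1.5Q gives Q = 36 and P = 220.
CS = ½·(274 − 220)·36 = 972.
PS = P·Q − VC(Q) = 220·36 − (112·36 + ½·1.5·36²) = 2916.
Share captured = PS/TS = 2916/3888 = 0.75.

PS/TS = 0.75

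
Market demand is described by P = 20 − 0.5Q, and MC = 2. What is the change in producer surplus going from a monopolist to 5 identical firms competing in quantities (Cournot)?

PS falls by 72

The monopolist equates marginal revenue to marginal cost: 20 − Q = 2, so Q = 18. From demand, P = 11.
PS = (11 − 2)·18 = 162.
Cournot with 5 identical firms: the symmetric best-response condition is 20 − 3q = 2. Each firm produces q = 6, total output Q = 30, price P = 5.
PS = (5 − 2)·30 = 90.
Change in producer surplus: 90 − 162 = −72.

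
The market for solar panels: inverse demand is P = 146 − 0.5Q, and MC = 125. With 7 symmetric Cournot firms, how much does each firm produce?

q_i = 5.25

With 7 symmetric Cournot firms, each firm's FOC gives 146 − 4q = 125, so q = 5.25, Q = 7·5.25 = 36.75, and P = 127.625.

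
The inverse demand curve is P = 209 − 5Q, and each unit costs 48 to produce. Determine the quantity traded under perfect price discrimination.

A perfectly discriminating monopolist sells every unit with P(Q) ≥ MC(Q), so output equals the competitive quantity Q = 32.2. Each buyer pays their reservation price, so CS = 0 and the firm captures all surplus.

Q = 32.2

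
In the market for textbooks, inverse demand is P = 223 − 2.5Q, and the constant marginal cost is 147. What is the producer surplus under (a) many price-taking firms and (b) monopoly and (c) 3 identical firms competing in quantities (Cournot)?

Competition: PS = 0; Monopoly: PS = 577.6; Cournot: PS = 433.2

Under competition P = MC = 147, so Q = (223 − 147)/2.5 = 30.4.
PS = (147 − 147)·30.4 = 0.
The monopolist equates marginal revenue to marginal cost: 223 − 5Q = 147, so Q = 15.2. From demand, P = 185.
PS = (185 − 147)·15.2 = 577.6.
Cournot with 3 identical firms: the symmetric best-response condition is 223 − 10q = 147. Each firm produces q = 7.6, total output Q = 22.8, price P = 166.
PS = (166 − 147)·22.8 = 433.2.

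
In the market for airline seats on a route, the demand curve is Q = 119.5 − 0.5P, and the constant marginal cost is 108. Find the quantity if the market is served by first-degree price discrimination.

Q = 65.5

Inverting demand: P = 239 − 2Q.
Under first-degree price discrimination the firm charges each unit its demand price and produces up to where P = MC, i.e. Q = 65.5. Consumer surplus is zero; producer surplus equals total surplus.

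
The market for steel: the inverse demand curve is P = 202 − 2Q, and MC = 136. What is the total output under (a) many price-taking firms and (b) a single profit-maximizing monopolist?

Perfect competition: P = MC = 136, so 202 − 2Q = 136 and Q = 33.
The monopolist equates marginal revenue to marginal cost: 202 − 4Q = 136, so Q = 16.5. From demand, P = 169.

Competition: Q = 33; Monopoly: Q = 16.5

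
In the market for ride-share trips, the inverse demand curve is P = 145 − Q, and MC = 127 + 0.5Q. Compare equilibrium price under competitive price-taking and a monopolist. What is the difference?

P rises by 4.8

Competitive equilibrium sets price equal to marginal cost: 145 − Q = 127 + 0.5Q, so Q = 12 and P = 133.
Monopoly sets MR = MC: 145 − 2Q = 127 + 0.5Q ⇒ Q = 7.2, P = 145 − 7.2 = 137.8.
Change in equilibrium price: 137.8 − 133 = 4.8.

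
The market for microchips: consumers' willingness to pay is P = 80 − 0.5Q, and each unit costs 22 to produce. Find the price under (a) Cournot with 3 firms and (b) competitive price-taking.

In a 3-firm Cournot equilibrium, symmetry and the first-order condition give q = (80 − 22)/(2) = 29. So Q = 87 and P = 36.5.
Competitive firms price at marginal cost: P = 22, giving Q = 116.

Cournot: P = 36.5; Competition: P = 22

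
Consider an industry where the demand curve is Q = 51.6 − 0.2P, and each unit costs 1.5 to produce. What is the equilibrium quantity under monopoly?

Inverting demand: P = 258 − 5Q.
The monopolist equates marginal revenue to marginal cost: 258 − 10Q = 1.5, so Q = 25.65. From demand, P = 129.75.

Q = 25.65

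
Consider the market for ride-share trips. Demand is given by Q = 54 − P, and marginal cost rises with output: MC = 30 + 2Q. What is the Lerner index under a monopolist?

Inverting demand: P = 54 − Q.
Monopoly sets MR = MC: 54 − 2Q = 30 + 2Q ⇒ Q = 6, P = 54 − 6 = 48.
Lerner index = (P − MC)/P = (48 − 42)/48 = 0.125.

Lerner index = 0.125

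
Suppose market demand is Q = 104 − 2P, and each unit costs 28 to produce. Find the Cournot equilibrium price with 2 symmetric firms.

Inverting demand: P = 52 − 0.5Q.
In a 2-firm Cournot equilibrium, symmetry and the first-order condition give q = (52 − 28)/(1.5) = 16. So Q = 32 and P = 36.

P = 36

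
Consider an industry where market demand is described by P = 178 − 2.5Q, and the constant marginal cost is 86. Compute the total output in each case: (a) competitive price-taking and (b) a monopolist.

Competition: Q = 36.8; Monopoly: Q = 18.4

Under competition P = MC = 86, so Q = (178 − 86)/2.5 = 36.8.
The monopolist equates marginal revenue to marginal cost: 178 − 5Q = 86, so Q = 18.4. From demand, P = 132.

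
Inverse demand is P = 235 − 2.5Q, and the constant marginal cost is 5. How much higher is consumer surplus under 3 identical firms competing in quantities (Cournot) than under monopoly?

The monopolist equates marginal revenue to marginal cost: 235 − 5Q = 5, so Q = 46. From demand, P = 120.
CS = ½·(235 − 120)·46 = 2645.
Cournot with 3 identical firms: the symmetric best-response condition is 235 − 10q = 5. Each firm produces q = 23, total output Q = 69, price P = 62.5.
CS = ½·(235 − 62.5)·69 = 5951.25.
Change in consumer surplus: 5951.25 − 2645 = 3306.25.

Consumer surplus rises by 3306.25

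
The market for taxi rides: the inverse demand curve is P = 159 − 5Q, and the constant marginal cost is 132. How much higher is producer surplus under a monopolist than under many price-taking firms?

Perfect competition: P = MC = 132, so 159 − 5Q = 132 and Q = 5.4.
PS = (132 − 132)·5.4 = 0.
Monopoly sets MR = MC: 159 − 10Q = 132 ⇒ Q = 2.7, P = 159 − 5·2.7 = 145.5.
PS = (145.5 − 132)·2.7 = 36.45.
Change in producer surplus: 36.45 − 0 = 36.45.

PS rises by 36.45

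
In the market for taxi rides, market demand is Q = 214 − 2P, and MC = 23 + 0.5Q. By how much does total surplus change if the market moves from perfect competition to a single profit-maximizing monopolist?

Inverting demand: P = 107 − 0.5Q.
Under competition P = MC: 107 − 0.5Q = 23 + 0.5Q ⇒ Q = 84, P = 65.
CS = ½·(107 − 65)·84 = 1764; PS = (65·84 − 23·84 − ½·0.5·84²) = 1764; TS = 3528.
Monopoly sets MR = MC: 107 − Q = 23 + 0.5Q ⇒ Q = 56, P = 107 − 0.5·56 = 79.
CS = ½·(107 − 79)·56 = 784; PS = (79·56 − 23·56 − ½·0.5·56²) = 2352; TS = 3136.
Change in total surplus: 3136 − 3528 = −392.

Total surplus falls by 392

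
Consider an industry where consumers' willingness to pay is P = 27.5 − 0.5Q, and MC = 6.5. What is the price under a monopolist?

P = 17

The monopolist equates marginal revenue to marginal cost: 27.5 − Q = 6.5, so Q = 21. From demand, P = 17.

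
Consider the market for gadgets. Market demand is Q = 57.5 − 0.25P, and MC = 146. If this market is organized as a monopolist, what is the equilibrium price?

P = 188

Inverting demand: P = 230 − 4Q.
A monopolist chooses Q where MR = MC. MR = 230 − 8Q; setting this equal to 146 gives Q = 10.5 and P = 188.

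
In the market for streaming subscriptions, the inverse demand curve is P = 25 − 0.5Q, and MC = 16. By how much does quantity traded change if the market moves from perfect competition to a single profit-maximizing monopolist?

Q falls by 9

Perfect competition: P = MC = 16, so 25 − 0.5Q = 16 and Q = 18.
A monopolist chooses Q where MR = MC. MR = 25 − Q; setting this equal to 16 gives Q = 9 and P = 20.5.
Change in quantity traded: 9 − 18 = −9.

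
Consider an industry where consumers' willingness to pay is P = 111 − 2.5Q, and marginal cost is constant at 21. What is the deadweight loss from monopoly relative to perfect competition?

Perfect competition: P = MC = 21, so 111 − 2.5Q = 21 and Q = 36.
Monopoly sets MR = MC: 111 − 5Q = 21 ⇒ Q = 18, P = 111 − 2.5·18 = 66.
DWL is the triangle between Q = 18 and Q = 36: ½·(36 − 18)·(66 − 21) = 405.

DWL = 405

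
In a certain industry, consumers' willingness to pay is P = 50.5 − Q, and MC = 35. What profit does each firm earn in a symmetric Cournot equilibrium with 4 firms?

Cournot with 4 identical firms: the symmetric best-response condition is 50.5 − 5q = 35. Each firm produces q = 3.1, total output Q = 12.4, price P = 38.1.
Each firm's profit = (38.1 − 35)·3.1 = 9.61.

π_i = 9.61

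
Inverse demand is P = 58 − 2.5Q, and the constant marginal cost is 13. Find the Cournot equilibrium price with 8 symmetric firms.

P = 18

With 8 symmetric Cournot firms, each firm's FOC gives 58 − 22.5q = 13, so q = 2, Q = 8·2 = 16, and P = 18.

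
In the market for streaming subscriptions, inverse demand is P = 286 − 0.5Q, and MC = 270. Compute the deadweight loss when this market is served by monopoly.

DWL = 64

Perfect competition: P = MC = 270, so 286 − 0.5Q = 270 and Q = 32.
Monopoly sets MR = MC: 286 − Q = 270 ⇒ Q = 16, P = 286 − 0.5·16 = 278.
DWL is the triangle between Q = 16 and Q = 32: ½·(32 − 16)·(278 − 270) = 64.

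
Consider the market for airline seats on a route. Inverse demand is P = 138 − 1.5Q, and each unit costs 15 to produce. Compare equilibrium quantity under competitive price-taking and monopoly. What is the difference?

Under competition P = MC = 15, so Q = (138 − 15)/1.5 = 82.
The monopolist equates marginal revenue to marginal cost: 138 − 3Q = 15, so Q = 41. From demand, P = 76.5.
Change in equilibrium quantity: 41 − 82 = −41.

Equilibrium quantity falls by 41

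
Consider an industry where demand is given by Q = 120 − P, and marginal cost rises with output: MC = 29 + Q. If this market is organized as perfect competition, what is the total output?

Inverting demand: P = 120 − Q.
Under competition P = MC: 120 − Q = 29 + Q ⇒ Q = 45.5, P = 74.5.

Q = 45.5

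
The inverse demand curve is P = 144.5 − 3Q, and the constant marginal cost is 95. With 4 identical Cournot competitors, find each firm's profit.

Cournot with 4 identical firms: the symmetric best-response condition is 144.5 − 15q = 95. Each firm produces q = 3.3, total output Q = 13.2, price P = 104.9.
Each firm's profit = (104.9 − 95)·3.3 = 32.67.

π_i = 32.67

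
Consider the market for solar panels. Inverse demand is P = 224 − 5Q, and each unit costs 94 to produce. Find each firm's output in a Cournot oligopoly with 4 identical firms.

Cournot with 4 identical firms: the symmetric best-response condition is 224 − 25q = 94. Each firm produces q = 5.2, total output Q = 20.8, price P = 120.

q_i = 5.2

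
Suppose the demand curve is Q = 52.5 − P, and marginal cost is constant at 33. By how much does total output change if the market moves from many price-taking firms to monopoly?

Total output falls by 9.75

Inverting demand: P = 52.5 − Q.
Perfect competition: P = MC = 33, so 52.5 − Q = 33 and Q = 19.5.
A monopolist chooses Q where MR = MC. MR = 52.5 − 2Q; setting this equal to 33 gives Q = 9.75 and P = 42.75.
Change in total output: 9.75 − 19.5 = −9.75.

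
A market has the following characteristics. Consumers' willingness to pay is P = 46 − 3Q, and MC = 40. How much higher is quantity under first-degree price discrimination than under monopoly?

A monopolist chooses Q where MR = MC. MR = 46 − 6Q; setting this equal to 40 gives Q = 1 and P = 43.
A perfectly discriminating monopolist sells every unit with P(Q) ≥ MC(Q), so output equals the competitive quantity Q = 2. Each buyer pays their reservation price, so CS = 0 and the firm captures all surplus.
Change in quantity: 2 − 1 = 1.

Q rises by 1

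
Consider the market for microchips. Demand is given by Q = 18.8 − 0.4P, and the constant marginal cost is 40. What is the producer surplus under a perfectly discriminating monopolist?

Inverting demand: P = 47 − 2.5Q.
With perfect price discrimination, output is the efficient level Q = 2.8 (where demand meets MC), but every buyer pays their willingness to pay: CS = 0 and PS = total surplus.
PS = ½·(47 − 40)·2.8 = 9.8.

PS = 9.8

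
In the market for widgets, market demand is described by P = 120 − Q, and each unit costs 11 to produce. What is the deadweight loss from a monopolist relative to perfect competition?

Under competition P = MC = 11, so Q = (120 − 11)/1 = 109.
Monopoly sets MR = MC: 120 − 2Q = 11 ⇒ Q = 54.5, P = 120 − 54.5 = 65.5.
DWL is the triangle between Q = 54.5 and Q = 109: ½·(109 − 54.5)·(65.5 − 11) = 1485.125.

DWL = 1485.125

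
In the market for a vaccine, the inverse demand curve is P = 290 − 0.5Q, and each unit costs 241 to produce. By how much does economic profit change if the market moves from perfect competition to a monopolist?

Economic profit rises by 1200.5

Perfect competition: P = MC = 241, so 290 − 0.5Q = 241 and Q = 98.
Profit = (241 − 241)·98 = 0.
A monopolist chooses Q where MR = MC. MR = 290 − Q; setting this equal to 241 gives Q = 49 and P = 265.5.
Profit = (265.5 − 241)·49 = 1200.5.
Change in economic profit: 1200.5 − 0 = 1200.5.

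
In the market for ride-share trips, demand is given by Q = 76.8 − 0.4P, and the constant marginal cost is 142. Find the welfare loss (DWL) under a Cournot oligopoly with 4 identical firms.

Inverting demand: P = 192 − 2.5Q.
Under competition P = MC = 142, so Q = (192 − 142)/2.5 = 20.
Cournot with 4 identical firms: the symmetric best-response condition is 192 − 12.5q = 142. Each firm produces q = 4, total output Q = 16, price P = 152.
DWL is the triangle between Q = 16 and Q = 20: ½·(20 − 16)·(152 − 142) = 20.

DWL = 20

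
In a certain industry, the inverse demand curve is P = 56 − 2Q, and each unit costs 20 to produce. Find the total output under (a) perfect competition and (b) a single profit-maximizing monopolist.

Competition: Q = 18; Monopoly: Q = 9

Perfect competition: P = MC = 20, so 56 − 2Q = 20 and Q = 18.
A monopolist chooses Q where MR = MC. MR = 56 − 4Q; setting this equal to 20 gives Q = 9 and P = 38.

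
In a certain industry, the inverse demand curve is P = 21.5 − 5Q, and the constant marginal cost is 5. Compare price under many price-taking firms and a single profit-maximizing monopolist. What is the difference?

Perfect competition: P = MC = 5, so 21.5 − 5Q = 5 and Q = 3.3.
Monopoly sets MR = MC: 21.5 − 10Q = 5 ⇒ Q = 1.65, P = 21.5 − 5·1.65 = 13.25.
Change in price: 13.25 − 5 = 8.25.

Price rises by 8.25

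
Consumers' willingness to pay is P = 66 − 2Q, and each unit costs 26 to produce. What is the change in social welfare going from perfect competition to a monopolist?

TS falls by 100

Under competition P = MC = 26, so Q = (66 − 26)/2 = 20.
CS = ½·(66 − 26)·20 = 400; PS = (26 − 26)·20 = 0; TS = 400.
Monopoly sets MR = MC: 66 − 4Q = 26 ⇒ Q = 10, P = 66 − 2·10 = 46.
CS = ½·(66 − 46)·10 = 100; PS = (46 − 26)·10 = 200; TS = 300.
Change in social welfare: 300 − 400 = −100.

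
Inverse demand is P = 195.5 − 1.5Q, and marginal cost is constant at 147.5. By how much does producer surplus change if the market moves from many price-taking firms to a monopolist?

Under competition P = MC = 147.5, so Q = (195.5 − 147.5)/1.5 = 32.
PS = (147.5 − 147.5)·32 = 0.
Monopoly sets MR = MC: 195.5 − 3Q = 147.5 ⇒ Q = 16, P = 195.5 − 1.5·16 = 171.5.
PS = (171.5 − 147.5)·16 = 384.
Change in producer surplus: 384 − 0 = 384.

Producer surplus rises by 384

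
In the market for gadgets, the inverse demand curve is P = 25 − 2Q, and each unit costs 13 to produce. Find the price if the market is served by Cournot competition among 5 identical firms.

P = 15

Cournot with 5 identical firms: the symmetric best-response condition is 25 − 12q = 13. Each firm produces q = 1, total output Q = 5, price P = 15.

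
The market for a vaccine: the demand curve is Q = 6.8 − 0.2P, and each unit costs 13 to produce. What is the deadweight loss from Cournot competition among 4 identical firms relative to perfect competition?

DWL = 1.764

Inverting demand: P = 34 − 5Q.
Competitive firms price at marginal cost: P = 13, giving Q = 4.2.
In a 4-firm Cournot equilibrium, symmetry and the first-order condition give q = (34 − 13)/(25) = 0.84. So Q = 3.36 and P = 17.2.
DWL is the triangle between Q = 3.36 and Q = 4.2: ½·(4.2 − 3.36)·(17.2 − 13) = 1.764.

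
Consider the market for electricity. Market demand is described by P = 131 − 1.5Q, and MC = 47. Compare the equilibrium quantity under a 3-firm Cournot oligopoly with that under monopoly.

Cournot with 3 identical firms: the symmetric best-response condition is 131 − 6q = 47. Each firm produces q = 14, total output Q = 42, price P = 68.
Monopoly sets MR = MC: 131 − 3Q = 47 ⇒ Q = 28, P = 131 − 1.5·28 = 89.

Cournot: Q = 42; Monopoly: Q = 28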